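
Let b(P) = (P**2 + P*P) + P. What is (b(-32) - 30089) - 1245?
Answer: -29318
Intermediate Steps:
b(P) = P + 2*P**2 (b(P) = (P**2 + P**2) + P = 2*P**2 + P = P + 2*P**2)
(b(-32) - 30089) - 1245 = (-32*(1 + 2*(-32)) - 30089) - 1245 = (-32*(1 - 64) - 30089) - 1245 = (-32*(-63) - 30089) - 1245 = (2016 - 30089) - 1245 = -28073 - 1245 = -29318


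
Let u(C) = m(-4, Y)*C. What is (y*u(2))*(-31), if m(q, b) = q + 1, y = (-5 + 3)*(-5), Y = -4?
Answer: 1860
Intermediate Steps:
y = 10 (y = -2*(-5) = 10)
m(q, b) = 1 + q
u(C) = -3*C (u(C) = (1 - 4)*C = -3*C)
(y*u(2))*(-31) = (10*(-3*2))*(-31) = (10*(-6))*(-31) = -60*(-31) = 1860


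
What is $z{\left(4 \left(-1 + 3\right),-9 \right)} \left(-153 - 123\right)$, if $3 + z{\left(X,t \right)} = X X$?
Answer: $-16836$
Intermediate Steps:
$z{\left(X,t \right)} = -3 + X^{2}$ ($z{\left(X,t \right)} = -3 + X X = -3 + X^{2}$)
$z{\left(4 \left(-1 + 3\right),-9 \right)} \left(-153 - 123\right) = \left(-3 + \left(4 \left(-1 + 3\right)\right)^{2}\right) \left(-153 - 123\right) = \left(-3 + \left(4 \cdot 2\right)^{2}\right) \left(-276\right) = \left(-3 + 8^{2}\right) \left(-276\right) = \left(-3 + 64\right) \left(-276\right) = 61 \left(-276\right) = -16836$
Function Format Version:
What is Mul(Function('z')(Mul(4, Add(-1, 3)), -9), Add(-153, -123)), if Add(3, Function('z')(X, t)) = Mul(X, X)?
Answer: -16836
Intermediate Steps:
Function('z')(X, t) = Add(-3, Pow(X, 2)) (Function('z')(X, t) = Add(-3, Mul(X, X)) = Add(-3, Pow(X, 2)))
Mul(Function('z')(Mul(4, Add(-1, 3)), -9), Add(-153, -123)) = Mul(Add(-3, Pow(Mul(4, Add(-1, 3)), 2)), Add(-153, -123)) = Mul(Add(-3, Pow(Mul(4, 2), 2)), -276) = Mul(Add(-3, Pow(8, 2)), -276) = Mul(Add(-3, 64), -276) = Mul(61, -276) = -16836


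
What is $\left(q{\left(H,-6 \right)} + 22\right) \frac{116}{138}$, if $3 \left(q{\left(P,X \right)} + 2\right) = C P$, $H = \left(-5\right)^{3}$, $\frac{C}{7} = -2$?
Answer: $\frac{104980}{207} \approx 507.15$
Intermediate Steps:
$C = -14$ ($C = 7 \left(-2\right) = -14$)
$H = -125$
$q{\left(P,X \right)} = -2 - \frac{14 P}{3}$ ($q{\left(P,X \right)} = -2 + \frac{\left(-14\right) P}{3} = -2 - \frac{14 P}{3}$)
$\left(q{\left(H,-6 \right)} + 22\right) \frac{116}{138} = \left(\left(-2 - - \frac{1750}{3}\right) + 22\right) \frac{116}{138} = \left(\left(-2 + \frac{1750}{3}\right) + 22\right) 116 \cdot \frac{1}{138} = \left(\frac{1744}{3} + 22\right) \frac{58}{69} = \frac{1810}{3} \cdot \frac{58}{69} = \frac{104980}{207}$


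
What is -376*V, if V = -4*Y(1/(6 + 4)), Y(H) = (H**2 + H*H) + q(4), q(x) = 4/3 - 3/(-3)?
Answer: 265456/75 ≈ 3539.4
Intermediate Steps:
q(x) = 7/3 (q(x) = 4*(1/3) - 3*(-1/3) = 4/3 + 1 = 7/3)
Y(H) = 7/3 + 2*H**2 (Y(H) = (H**2 + H*H) + 7/3 = (H**2 + H**2) + 7/3 = 2*H**2 + 7/3 = 7/3 + 2*H**2)
V = -706/75 (V = -4*(7/3 + 2*(1/(6 + 4))**2) = -4*(7/3 + 2*(1/10)**2) = -4*(7/3 + 2*(1/100)) = -4*(7/3 + 1/50) = -4*353/150 = -706/75 ≈ -9.4133)
-376*V = -376*(-706/75) = 265456/75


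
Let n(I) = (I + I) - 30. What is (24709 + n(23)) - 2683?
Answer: 22042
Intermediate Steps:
n(I) = -30 + 2*I (n(I) = 2*I - 30 = -30 + 2*I)
(24709 + n(23)) - 2683 = (24709 + (-30 + 2*23)) - 2683 = (24709 + (-30 + 46)) - 2683 = (24709 + 16) - 2683 = 24725 - 2683 = 22042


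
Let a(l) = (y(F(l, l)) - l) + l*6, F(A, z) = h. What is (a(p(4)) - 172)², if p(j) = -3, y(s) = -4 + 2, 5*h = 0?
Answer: 35721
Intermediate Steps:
h = 0 (h = (⅕)*0 = 0)
F(A, z) = 0
y(s) = -2
a(l) = -2 + 5*l (a(l) = (-2 - l) + l*6 = (-2 - l) + 6*l = -2 + 5*l)
(a(p(4)) - 172)² = ((-2 + 5*(-3)) - 172)² = ((-2 - 15) - 172)² = (-17 - 172)² = (-189)² = 35721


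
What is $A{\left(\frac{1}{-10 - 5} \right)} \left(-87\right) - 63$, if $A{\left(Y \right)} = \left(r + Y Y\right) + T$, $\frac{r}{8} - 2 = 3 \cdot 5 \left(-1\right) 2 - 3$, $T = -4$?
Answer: $\frac{1639546}{75} \approx 21861.0$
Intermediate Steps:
$r = -248$ ($r = 16 + 8 \left(3 \cdot 5 \left(-1\right) 2 - 3\right) = 16 + 8 \left(3 \left(\left(-5\right) 2\right) - 3\right) = 16 + 8 \left(3 \left(-10\right) - 3\right) = 16 + 8 \left(-30 - 3\right) = 16 + 8 \left(-33\right) = 16 - 264 = -248$)
$A{\left(Y \right)} = -252 + Y^{2}$ ($A{\left(Y \right)} = \left(-248 + Y Y\right) - 4 = \left(-248 + Y^{2}\right) - 4 = -252 + Y^{2}$)
$A{\left(\frac{1}{-10 - 5} \right)} \left(-87\right) - 63 = \left(-252 + \left(\frac{1}{-10 - 5}\right)^{2}\right) \left(-87\right) - 63 = \left(-252 + \left(\frac{1}{-15}\right)^{2}\right) \left(-87\right) - 63 = \left(-252 + \left(- \frac{1}{15}\right)^{2}\right) \left(-87\right) - 63 = \left(-252 + \frac{1}{225}\right) \left(-87\right) - 63 = \left(- \frac{56699}{225}\right) \left(-87\right) - 63 = \frac{1644271}{75} - 63 = \frac{1639546}{75}$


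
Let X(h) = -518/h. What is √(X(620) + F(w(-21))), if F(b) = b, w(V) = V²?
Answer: √42299810/310 ≈ 20.980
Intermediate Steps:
√(X(620) + F(w(-21))) = √(-518/620 + (-21)²) = √(-518*1/620 + 441) = √(-259/310 + 441) = √(136451/310) = √42299810/310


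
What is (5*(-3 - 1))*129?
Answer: -2580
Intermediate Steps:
(5*(-3 - 1))*129 = (5*(-4))*129 = -20*129 = -2580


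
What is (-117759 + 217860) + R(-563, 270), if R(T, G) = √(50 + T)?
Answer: 100101 + 3*I*√57 ≈ 1.001e+5 + 22.65*I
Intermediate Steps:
(-117759 + 217860) + R(-563, 270) = (-117759 + 217860) + √(50 - 563) = 100101 + √(-513) = 100101 + 3*I*√57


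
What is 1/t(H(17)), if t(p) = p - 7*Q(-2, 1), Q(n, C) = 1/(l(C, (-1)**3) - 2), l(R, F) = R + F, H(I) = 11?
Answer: 2/29 ≈ 0.068966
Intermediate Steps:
l(R, F) = F + R
Q(n, C) = 1/(-3 + C) (Q(n, C) = 1/(((-1)**3 + C) - 2) = 1/((-1 + C) - 2) = 1/(-3 + C))
t(p) = 7/2 + p (t(p) = p - 7/(-3 + 1) = p - 7/(-2) = p - 7*(-1/2) = p + 7/2 = 7/2 + p)
1/t(H(17)) = 1/(7/2 + 11) = 1/(29/2) = 2/29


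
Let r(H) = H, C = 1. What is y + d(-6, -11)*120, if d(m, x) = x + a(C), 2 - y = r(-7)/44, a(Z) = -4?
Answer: -79105/44 ≈ -1797.8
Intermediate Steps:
y = 95/44 (y = 2 - (-7)/44 = 2 - 1*(-7/44) = 2 + 7/44 = 95/44 ≈ 2.1591)
d(m, x) = -4 + x (d(m, x) = x - 4 = -4 + x)
y + d(-6, -11)*120 = 95/44 + (-4 - 11)*120 = 95/44 - 15*120 = 95/44 - 1800 = -79105/44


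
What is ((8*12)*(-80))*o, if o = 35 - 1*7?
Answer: -215040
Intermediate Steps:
o = 28 (o = 35 - 7 = 28)
((8*12)*(-80))*o = ((8*12)*(-80))*28 = (96*(-80))*28 = -7680*28 = -215040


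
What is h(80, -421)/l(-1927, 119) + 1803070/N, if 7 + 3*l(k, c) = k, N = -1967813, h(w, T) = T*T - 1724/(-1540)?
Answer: -202091346758062/732606940835 ≈ -275.85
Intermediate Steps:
h(w, T) = 431/385 + T² (h(w, T) = T² - 1724*(-1/1540) = T² + 431/385 = 431/385 + T²)
l(k, c) = -7/3 + k/3
h(80, -421)/l(-1927, 119) + 1803070/N = (431/385 + (-421)²)/(-7/3 + (⅓)*(-1927)) + 1803070/(-1967813) = (431/385 + 177241)/(-7/3 - 1927/3) + 1803070*(-1/1967813) = 68238216/(385*(-1934/3)) - 1803070/1967813 = (68238216/385)*(-3/1934) - 1803070/1967813 = -102357324/372295 - 1803070/1967813 = -202091346758062/732606940835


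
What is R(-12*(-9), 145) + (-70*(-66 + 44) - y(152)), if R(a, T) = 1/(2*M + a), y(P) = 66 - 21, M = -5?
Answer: 146511/98 ≈ 1495.0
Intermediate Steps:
y(P) = 45
R(a, T) = 1/(-10 + a) (R(a, T) = 1/(2*(-5) + a) = 1/(-10 + a))
R(-12*(-9), 145) + (-70*(-66 + 44) - y(152)) = 1/(-10 - 12*(-9)) + (-70*(-66 + 44) - 1*45) = 1/(-10 + 108) + (-70*(-22) - 45) = 1/98 + (1540 - 45) = 1/98 + 1495 = 146511/98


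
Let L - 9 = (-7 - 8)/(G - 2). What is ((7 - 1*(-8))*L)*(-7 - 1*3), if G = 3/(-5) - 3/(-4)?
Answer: -94950/37 ≈ -2566.2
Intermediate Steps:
G = 3/20 (G = 3*(-1/5) - 3*(-1/4) = -3/5 + 3/4 = 3/20 ≈ 0.15000)
L = 633/37 (L = 9 + (-7 - 8)/(3/20 - 2) = 9 - 15/(-37/20) = 9 - 15*(-20/37) = 9 + 300/37 = 633/37 ≈ 17.108)
((7 - 1*(-8))*L)*(-7 - 1*3) = ((7 - 1*(-8))*(633/37))*(-7 - 1*3) = ((7 + 8)*(633/37))*(-7 - 3) = (15*(633/37))*(-10) = (9495/37)*(-10) = -94950/37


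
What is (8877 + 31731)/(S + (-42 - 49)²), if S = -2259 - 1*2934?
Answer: 2538/193 ≈ 13.150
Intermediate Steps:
S = -5193 (S = -2259 - 2934 = -5193)
(8877 + 31731)/(S + (-42 - 49)²) = (8877 + 31731)/(-5193 + (-42 - 49)²) = 40608/(-5193 + (-91)²) = 40608/(-5193 + 8281) = 40608/3088 = 40608*(1/3088) = 2538/193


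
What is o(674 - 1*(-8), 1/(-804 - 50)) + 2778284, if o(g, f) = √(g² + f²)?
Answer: 2778284 + √339222375185/854 ≈ 2.7790e+6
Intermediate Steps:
o(g, f) = √(f² + g²)
o(674 - 1*(-8), 1/(-804 - 50)) + 2778284 = √((1/(-804 - 50))² + (674 - 1*(-8))²) + 2778284 = √((1/(-854))² + (674 + 8)²) + 2778284 = √((-1/854)² + 682²) + 2778284 = √(1/729316 + 465124) + 2778284 = √(339222375185/729316) + 2778284 = √339222375185/854 + 2778284 = 2778284 + √339222375185/854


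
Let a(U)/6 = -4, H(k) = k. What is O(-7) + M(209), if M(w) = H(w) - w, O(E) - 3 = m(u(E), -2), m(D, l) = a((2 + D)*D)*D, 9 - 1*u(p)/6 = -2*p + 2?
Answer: 1011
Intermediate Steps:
a(U) = -24 (a(U) = 6*(-4) = -24)
u(p) = 42 + 12*p (u(p) = 54 - 6*(-2*p + 2) = 54 - 6*(2 - 2*p) = 54 + (-12 + 12*p) = 42 + 12*p)
m(D, l) = -24*D
O(E) = -1005 - 288*E (O(E) = 3 - 24*(42 + 12*E) = 3 + (-1008 - 288*E) = -1005 - 288*E)
M(w) = 0 (M(w) = w - w = 0)
O(-7) + M(209) = (-1005 - 288*(-7)) + 0 = (-1005 + 2016) + 0 = 1011 + 0 = 1011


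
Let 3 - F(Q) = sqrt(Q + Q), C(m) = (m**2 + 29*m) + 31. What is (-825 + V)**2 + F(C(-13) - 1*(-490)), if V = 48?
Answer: 603732 - sqrt(626) ≈ 6.0371e+5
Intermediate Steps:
C(m) = 31 + m**2 + 29*m
F(Q) = 3 - sqrt(2)*sqrt(Q) (F(Q) = 3 - sqrt(Q + Q) = 3 - sqrt(2*Q) = 3 - sqrt(2)*sqrt(Q))
(-825 + V)**2 + F(C(-13) - 1*(-490)) = (-825 + 48)**2 + (3 - sqrt(2)*sqrt((31 + (-13)**2 + 29*(-13)) - 1*(-490))) = (-777)**2 + (3 - sqrt(2)*sqrt((31 + 169 - 377) + 490)) = 603729 + (3 - sqrt(2)*sqrt(-177 + 490)) = 603729 + (3 - sqrt(2)*sqrt(313)) = 603729 + (3 - sqrt(626)) = 603732 - sqrt(626)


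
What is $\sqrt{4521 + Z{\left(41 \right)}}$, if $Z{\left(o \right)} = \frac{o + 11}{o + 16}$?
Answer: $\frac{\sqrt{14691693}}{57} \approx 67.245$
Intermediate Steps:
$Z{\left(o \right)} = \frac{11 + o}{16 + o}$
$\sqrt{4521 + Z{\left(41 \right)}} = \sqrt{4521 + \frac{11 + 41}{16 + 41}} = \sqrt{4521 + \frac{1}{57} \cdot 52} = \sqrt{4521 + \frac{52}{57}} = \sqrt{\frac{257749}{57}} = \frac{\sqrt{14691693}}{57}$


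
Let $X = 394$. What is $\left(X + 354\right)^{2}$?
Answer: $559504$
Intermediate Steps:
$\left(X + 354\right)^{2} = \left(394 + 354\right)^{2} = 748^{2} = 559504$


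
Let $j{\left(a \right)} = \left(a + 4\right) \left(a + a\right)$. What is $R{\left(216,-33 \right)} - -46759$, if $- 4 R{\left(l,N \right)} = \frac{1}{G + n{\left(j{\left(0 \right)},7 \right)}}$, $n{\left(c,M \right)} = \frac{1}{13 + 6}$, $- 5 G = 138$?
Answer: $\frac{489473307}{10468} \approx 46759.0$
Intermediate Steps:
$G = - \frac{138}{5}$ ($G = \left(- \frac{1}{5}\right) 138 = - \frac{138}{5} \approx -27.6$)
$j{\left(a \right)} = 2 a \left(4 + a\right)$ ($j{\left(a \right)} = \left(4 + a\right) 2 a = 2 a \left(4 + a\right)$)
$n{\left(c,M \right)} = \frac{1}{19}$
$R{\left(l,N \right)} = \frac{95}{10468}$ ($R{\left(l,N \right)} = - \frac{1}{4 \left(- \frac{138}{5} + \frac{1}{19}\right)} = - \frac{1}{4 \left(- \frac{2617}{95}\right)} = \left(- \frac{1}{4}\right) \left(- \frac{95}{2617}\right) = \frac{95}{10468}$)
$R{\left(216,-33 \right)} - -46759 = \frac{95}{10468} - -46759 = \frac{95}{10468} + 46759 = \frac{489473307}{10468}$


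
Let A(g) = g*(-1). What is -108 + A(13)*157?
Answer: -2149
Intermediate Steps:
A(g) = -g
-108 + A(13)*157 = -108 - 1*13*157 = -108 - 13*157 = -108 - 2041 = -2149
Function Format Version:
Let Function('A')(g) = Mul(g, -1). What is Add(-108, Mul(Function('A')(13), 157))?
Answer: -2149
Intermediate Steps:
Function('A')(g) = Mul(-1, g)
Add(-108, Mul(Function('A')(13), 157)) = Add(-108, Mul(Mul(-1, 13), 157)) = Add(-108, Mul(-13, 157)) = Add(-108, -2041) = -2149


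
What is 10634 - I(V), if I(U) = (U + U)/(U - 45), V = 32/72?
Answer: 4264242/401 ≈ 10634.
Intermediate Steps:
V = 4/9 (V = 32*(1/72) = 4/9 ≈ 0.44444)
I(U) = 2*U/(-45 + U) (I(U) = (2*U)/(-45 + U) = 2*U/(-45 + U))
10634 - I(V) = 10634 - 2*4/(9*(-45 + 4/9)) = 10634 - 2*4/(9*(-401/9)) = 10634 - 2*4*(-9)/(9*401) = 10634 - 1*(-8/401) = 10634 + 8/401 = 4264242/401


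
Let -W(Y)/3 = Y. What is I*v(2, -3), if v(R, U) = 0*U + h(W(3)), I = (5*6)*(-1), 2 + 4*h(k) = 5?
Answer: -45/2 ≈ -22.500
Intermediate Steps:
W(Y) = -3*Y
h(k) = ¾ (h(k) = -½ + (¼)*5 = -½ + 5/4 = ¾)
I = -30 (I = 30*(-1) = -30)
v(R, U) = ¾ (v(R, U) = 0*U + ¾ = 0 + ¾ = ¾)
I*v(2, -3) = -30*¾ = -45/2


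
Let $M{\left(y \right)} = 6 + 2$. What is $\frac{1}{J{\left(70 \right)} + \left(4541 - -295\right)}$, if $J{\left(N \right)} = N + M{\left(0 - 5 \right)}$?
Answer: $\frac{1}{4914} \approx 0.0002035$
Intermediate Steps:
$M{\left(y \right)} = 8$
$J{\left(N \right)} = 8 + N$ ($J{\left(N \right)} = N + 8 = 8 + N$)
$\frac{1}{J{\left(70 \right)} + \left(4541 - -295\right)} = \frac{1}{\left(8 + 70\right) + \left(4541 - -295\right)} = \frac{1}{78 + \left(4541 + 295\right)} = \frac{1}{78 + 4836} = \frac{1}{4914}$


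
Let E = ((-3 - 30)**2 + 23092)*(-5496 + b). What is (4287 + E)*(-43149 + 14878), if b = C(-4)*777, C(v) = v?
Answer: 5881754325027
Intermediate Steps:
b = -3108 (b = -4*777 = -3108)
E = -208053324 (E = ((-3 - 30)**2 + 23092)*(-5496 - 3108) = ((-33)**2 + 23092)*(-8604) = (1089 + 23092)*(-8604) = 24181*(-8604) = -208053324)
(4287 + E)*(-43149 + 14878) = (4287 - 208053324)*(-43149 + 14878) = -208049037*(-28271) = 5881754325027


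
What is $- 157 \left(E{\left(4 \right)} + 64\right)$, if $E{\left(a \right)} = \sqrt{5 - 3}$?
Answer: $-10048 - 157 \sqrt{2} \approx -10270.0$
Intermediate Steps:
$E{\left(a \right)} = \sqrt{2}$
$- 157 \left(E{\left(4 \right)} + 64\right) = - 157 \left(\sqrt{2} + 64\right) = - 157 \left(64 + \sqrt{2}\right) = -10048 - 157 \sqrt{2}$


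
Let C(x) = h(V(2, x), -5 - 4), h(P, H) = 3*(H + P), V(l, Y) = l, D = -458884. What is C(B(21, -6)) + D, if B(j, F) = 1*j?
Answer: -458905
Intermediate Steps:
B(j, F) = j
h(P, H) = 3*H + 3*P
C(x) = -21 (C(x) = 3*(-5 - 4) + 3*2 = 3*(-9) + 6 = -27 + 6 = -21)
C(B(21, -6)) + D = -21 - 458884 = -458905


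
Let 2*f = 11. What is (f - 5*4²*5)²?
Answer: 622521/4 ≈ 1.5563e+5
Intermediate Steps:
f = 11/2 (f = (½)*11 = 11/2 ≈ 5.5000)
(f - 5*4²*5)² = (11/2 - 5*4²*5)² = (11/2 - 5*16*5)² = (11/2 - 80*5)² = (11/2 - 400)² = (-789/2)² = 622521/4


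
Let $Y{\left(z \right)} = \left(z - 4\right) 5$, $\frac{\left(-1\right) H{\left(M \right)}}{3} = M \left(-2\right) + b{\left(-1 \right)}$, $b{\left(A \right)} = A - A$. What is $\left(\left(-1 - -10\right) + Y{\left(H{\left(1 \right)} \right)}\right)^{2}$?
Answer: $361$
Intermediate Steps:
$b{\left(A \right)} = 0$
$H{\left(M \right)} = 6 M$ ($H{\left(M \right)} = - 3 \left(M \left(-2\right) + 0\right) = - 3 \left(- 2 M + 0\right) = - 3 \left(- 2 M\right) = 6 M$)
$Y{\left(z \right)} = -20 + 5 z$ ($Y{\left(z \right)} = \left(-4 + z\right) 5 = -20 + 5 z$)
$\left(\left(-1 - -10\right) + Y{\left(H{\left(1 \right)} \right)}\right)^{2} = \left(\left(-1 - -10\right) - \left(20 - 5 \cdot 6 \cdot 1\right)\right)^{2} = \left(\left(-1 + 10\right) + \left(-20 + 5 \cdot 6\right)\right)^{2} = \left(9 + \left(-20 + 30\right)\right)^{2} = \left(9 + 10\right)^{2} = 19^{2} = 361$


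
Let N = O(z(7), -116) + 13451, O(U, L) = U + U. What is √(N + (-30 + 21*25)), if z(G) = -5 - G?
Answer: √13922 ≈ 117.99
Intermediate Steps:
O(U, L) = 2*U
N = 13427 (N = 2*(-5 - 1*7) + 13451 = 2*(-5 - 7) + 13451 = 2*(-12) + 13451 = -24 + 13451 = 13427)
√(N + (-30 + 21*25)) = √(13427 + (-30 + 21*25)) = √(13427 + (-30 + 525)) = √(13427 + 495) = √13922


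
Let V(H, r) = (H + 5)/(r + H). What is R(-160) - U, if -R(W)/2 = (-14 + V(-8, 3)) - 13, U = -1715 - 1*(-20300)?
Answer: -92661/5 ≈ -18532.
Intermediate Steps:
V(H, r) = (5 + H)/(H + r)
U = 18585 (U = -1715 + 20300 = 18585)
R(W) = 264/5 (R(W) = -2*((-14 + (5 - 8)/(-8 + 3)) - 13) = -2*((-14 - 3/(-5)) - 13) = -2*((-14 - ⅕*(-3)) - 13) = -2*((-14 + ⅗) - 13) = -2*(-67/5 - 13) = -2*(-132/5) = 264/5)
R(-160) - U = 264/5 - 1*18585 = 264/5 - 18585 = -92661/5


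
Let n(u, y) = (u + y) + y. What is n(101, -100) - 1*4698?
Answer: -4797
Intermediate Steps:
n(u, y) = u + 2*y
n(101, -100) - 1*4698 = (101 + 2*(-100)) - 1*4698 = (101 - 200) - 4698 = -99 - 4698 = -4797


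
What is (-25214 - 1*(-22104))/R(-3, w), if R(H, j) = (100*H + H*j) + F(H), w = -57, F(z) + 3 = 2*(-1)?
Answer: 1555/67 ≈ 23.209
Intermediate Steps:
F(z) = -5 (F(z) = -3 + 2*(-1) = -3 - 2 = -5)
R(H, j) = -5 + 100*H + H*j (R(H, j) = (100*H + H*j) - 5 = -5 + 100*H + H*j)
(-25214 - 1*(-22104))/R(-3, w) = (-25214 - 1*(-22104))/(-5 + 100*(-3) - 3*(-57)) = (-25214 + 22104)/(-5 - 300 + 171) = -3110/(-134) = -3110*(-1/134) = 1555/67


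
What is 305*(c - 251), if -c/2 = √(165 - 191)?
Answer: -76555 - 610*I*√26 ≈ -76555.0 - 3110.4*I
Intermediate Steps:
c = -2*I*√26 (c = -2*√(165 - 191) = -2*I*√26 ≈ -10.198*I)
305*(c - 251) = 305*(-2*I*√26 - 251) = 305*(-251 - 2*I*√26) = -76555 - 610*I*√26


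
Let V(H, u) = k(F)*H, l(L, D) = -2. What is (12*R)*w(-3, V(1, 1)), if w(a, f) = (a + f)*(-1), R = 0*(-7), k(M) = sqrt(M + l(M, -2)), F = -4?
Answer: 0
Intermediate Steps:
k(M) = sqrt(-2 + M) (k(M) = sqrt(M - 2) = sqrt(-2 + M))
V(H, u) = I*H*sqrt(6) (V(H, u) = sqrt(-2 - 4)*H = sqrt(-6)*H = (I*sqrt(6))*H = I*H*sqrt(6))
R = 0
w(a, f) = -a - f
(12*R)*w(-3, V(1, 1)) = (12*0)*(-1*(-3) - I*sqrt(6)) = 0*(3 - I*sqrt(6)) = 0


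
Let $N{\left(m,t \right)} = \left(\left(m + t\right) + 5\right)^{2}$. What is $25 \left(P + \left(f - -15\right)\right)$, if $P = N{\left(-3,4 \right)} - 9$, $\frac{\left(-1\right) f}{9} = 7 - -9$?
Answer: $-2550$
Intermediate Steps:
$N{\left(m,t \right)} = \left(5 + m + t\right)^{2}$
$f = -144$ ($f = - 9 \left(7 - -9\right) = - 9 \left(7 + 9\right) = \left(-9\right) 16 = -144$)
$P = 27$ ($P = \left(5 - 3 + 4\right)^{2} - 9 = 6^{2} - 9 = 36 - 9 = 27$)
$25 \left(P + \left(f - -15\right)\right) = 25 \left(27 - 129\right) = 25 \left(-102\right) = -2550$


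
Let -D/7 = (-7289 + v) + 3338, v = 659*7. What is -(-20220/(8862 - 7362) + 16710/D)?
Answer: 989704/57925 ≈ 17.086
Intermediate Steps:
v = 4613
D = -4634 (D = -7*((-7289 + 4613) + 3338) = -7*(-2676 + 3338) = -7*662 = -4634)
-(-20220/(8862 - 7362) + 16710/D) = -(-20220/(8862 - 7362) + 16710/(-4634)) = -(-20220/1500 + 16710*(-1/4634)) = -(-20220*1/1500 - 8355/2317) = -(-337/25 - 8355/2317) = -1*(-989704/57925) = 989704/57925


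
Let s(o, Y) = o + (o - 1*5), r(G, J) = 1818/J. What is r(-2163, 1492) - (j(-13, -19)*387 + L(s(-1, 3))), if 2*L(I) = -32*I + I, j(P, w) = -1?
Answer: 104335/373 ≈ 279.72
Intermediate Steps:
s(o, Y) = -5 + 2*o (s(o, Y) = o + (o - 5) = o + (-5 + o) = -5 + 2*o)
L(I) = -31*I/2 (L(I) = (-32*I + I)/2 = (-31*I)/2 = -31*I/2)
r(-2163, 1492) - (j(-13, -19)*387 + L(s(-1, 3))) = 1818/1492 - (-1*387 - 31*(-5 + 2*(-1))/2) = 1818*(1/1492) - (-387 - 31*(-5 - 2)/2) = 909/746 - (-387 - 31/2*(-7)) = 909/746 - (-387 + 217/2) = 909/746 - 1*(-557/2) = 909/746 + 557/2 = 104335/373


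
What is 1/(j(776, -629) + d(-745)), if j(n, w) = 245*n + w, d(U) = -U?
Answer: 1/190236 ≈ 5.2566e-6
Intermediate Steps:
j(n, w) = w + 245*n
1/(j(776, -629) + d(-745)) = 1/((-629 + 245*776) - 1*(-745)) = 1/((-629 + 190120) + 745) = 1/(189491 + 745) = 1/190236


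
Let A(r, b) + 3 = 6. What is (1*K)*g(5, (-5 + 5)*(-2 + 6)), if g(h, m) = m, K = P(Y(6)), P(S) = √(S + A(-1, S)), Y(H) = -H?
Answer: 0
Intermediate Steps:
A(r, b) = 3 (A(r, b) = -3 + 6 = 3)
P(S) = √(3 + S) (P(S) = √(S + 3) = √(3 + S))
K = I*√3 (K = √(3 - 1*6) = √(3 - 6) = √(-3) = I*√3 ≈ 1.732*I)
(1*K)*g(5, (-5 + 5)*(-2 + 6)) = (1*(I*√3))*((-5 + 5)*(-2 + 6)) = (I*√3)*(0*4) = (I*√3)*0 = 0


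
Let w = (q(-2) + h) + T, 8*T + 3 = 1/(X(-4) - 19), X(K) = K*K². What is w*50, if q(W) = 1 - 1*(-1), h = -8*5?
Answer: -318525/166 ≈ -1918.8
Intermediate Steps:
h = -40
X(K) = K³
q(W) = 2 (q(W) = 1 + 1 = 2)
T = -125/332 (T = -3/8 + 1/(8*((-4)³ - 19)) = -3/8 + 1/(8*(-64 - 19)) = -3/8 + (⅛)/(-83) = -3/8 + (⅛)*(-1/83) = -3/8 - 1/664 = -125/332 ≈ -0.37651)
w = -12741/332 (w = (2 - 40) - 125/332 = -38 - 125/332 = -12741/332 ≈ -38.377)
w*50 = -12741/332*50 = -318525/166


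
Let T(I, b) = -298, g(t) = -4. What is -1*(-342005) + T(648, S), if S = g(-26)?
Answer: 341707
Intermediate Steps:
S = -4
-1*(-342005) + T(648, S) = -1*(-342005) - 298 = 342005 - 298 = 341707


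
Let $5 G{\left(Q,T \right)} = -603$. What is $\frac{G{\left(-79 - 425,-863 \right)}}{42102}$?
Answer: $- \frac{67}{23390} \approx -0.0028645$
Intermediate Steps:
$G{\left(Q,T \right)} = - \frac{603}{5}$ ($G{\left(Q,T \right)} = \frac{1}{5} \left(-603\right) = - \frac{603}{5}$)
$\frac{G{\left(-79 - 425,-863 \right)}}{42102} = - \frac{603}{5 \cdot 42102} = \left(- \frac{603}{5}\right) \frac{1}{42102} = - \frac{67}{23390}$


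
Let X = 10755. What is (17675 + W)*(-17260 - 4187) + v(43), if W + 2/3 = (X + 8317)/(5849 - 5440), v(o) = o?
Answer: -155445143240/409 ≈ -3.8006e+8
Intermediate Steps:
W = 56398/1227 (W = -2/3 + (10755 + 8317)/(5849 - 5440) = -2/3 + 19072/409 = 56398/1227 ≈ 45.964)
(17675 + W)*(-17260 - 4187) + v(43) = (17675 + 56398/1227)*(-17260 - 4187) + 43 = (21743623/1227)*(-21447) + 43 = -155445160827/409 + 43 = -155445143240/409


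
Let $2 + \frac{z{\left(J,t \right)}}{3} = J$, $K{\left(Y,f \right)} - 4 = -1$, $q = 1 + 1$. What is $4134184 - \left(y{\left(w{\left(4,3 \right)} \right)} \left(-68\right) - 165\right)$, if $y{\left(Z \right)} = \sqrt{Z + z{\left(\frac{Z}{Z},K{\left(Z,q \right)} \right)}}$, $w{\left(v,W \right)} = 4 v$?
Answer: $4134349 + 68 \sqrt{13} \approx 4.1346 \cdot 10^{6}$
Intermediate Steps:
$q = 2$
$K{\left(Y,f \right)} = 3$ ($K{\left(Y,f \right)} = 4 - 1 = 3$)
$z{\left(J,t \right)} = -6 + 3 J$
$y{\left(Z \right)} = \sqrt{-3 + Z}$ ($y{\left(Z \right)} = \sqrt{Z - \left(6 - 3 \frac{Z}{Z}\right)} = \sqrt{Z + \left(-6 + 3 \cdot 1\right)} = \sqrt{Z + \left(-6 + 3\right)} = \sqrt{Z - 3} = \sqrt{-3 + Z}$)
$4134184 - \left(y{\left(w{\left(4,3 \right)} \right)} \left(-68\right) - 165\right) = 4134184 - \left(\sqrt{-3 + 4 \cdot 4} \left(-68\right) - 165\right) = 4134184 - \left(\sqrt{-3 + 16} \left(-68\right) - 165\right) = 4134184 - \left(\sqrt{13} \left(-68\right) - 165\right) = 4134184 - \left(- 68 \sqrt{13} - 165\right) = 4134184 - \left(-165 - 68 \sqrt{13}\right) = 4134184 + \left(165 + 68 \sqrt{13}\right) = 4134349 + 68 \sqrt{13}$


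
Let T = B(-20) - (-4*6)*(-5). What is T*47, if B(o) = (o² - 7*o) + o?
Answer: 18800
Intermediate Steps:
B(o) = o² - 6*o
T = 400 (T = -20*(-6 - 20) - (-4*6)*(-5) = -20*(-26) - (-24)*(-5) = 520 - 1*120 = 520 - 120 = 400)
T*47 = 400*47 = 18800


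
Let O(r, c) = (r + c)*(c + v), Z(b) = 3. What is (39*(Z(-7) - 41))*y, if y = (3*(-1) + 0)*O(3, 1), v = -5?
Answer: -71136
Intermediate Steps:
O(r, c) = (-5 + c)*(c + r) (O(r, c) = (r + c)*(c - 5) = (c + r)*(-5 + c) = (-5 + c)*(c + r))
y = 48 (y = (3*(-1) + 0)*(1**2 - 5*1 - 5*3 + 1*3) = (-3 + 0)*(1 - 5 - 15 + 3) = -3*(-16) = 48)
(39*(Z(-7) - 41))*y = (39*(3 - 41))*48 = (39*(-38))*48 = -1482*48 = -71136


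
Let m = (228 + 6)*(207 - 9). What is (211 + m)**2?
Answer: 2166250849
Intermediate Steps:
m = 46332 (m = 234*198 = 46332)
(211 + m)**2 = (211 + 46332)**2 = 46543**2 = 2166250849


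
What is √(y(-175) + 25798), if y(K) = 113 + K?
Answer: 2*√6434 ≈ 160.42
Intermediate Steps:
√(y(-175) + 25798) = √((113 - 175) + 25798) = √(-62 + 25798) = √25736 = 2*√6434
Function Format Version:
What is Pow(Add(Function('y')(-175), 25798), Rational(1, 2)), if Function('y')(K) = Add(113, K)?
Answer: Mul(2, Pow(6434, Rational(1, 2))) ≈ 160.42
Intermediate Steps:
Pow(Add(Function('y')(-175), 25798), Rational(1, 2)) = Pow(Add(Add(113, -175), 25798), Rational(1, 2)) = Pow(Add(-62, 25798), Rational(1, 2)) = Pow(25736, Rational(1, 2)) = Mul(2, Pow(6434, Rational(1, 2)))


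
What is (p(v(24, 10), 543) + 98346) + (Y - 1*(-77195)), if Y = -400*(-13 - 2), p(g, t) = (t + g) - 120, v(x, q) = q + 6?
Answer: 181980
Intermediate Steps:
v(x, q) = 6 + q
p(g, t) = -120 + g + t (p(g, t) = (g + t) - 120 = -120 + g + t)
Y = 6000 (Y = -400*(-15) = -50*(-120) = 6000)
(p(v(24, 10), 543) + 98346) + (Y - 1*(-77195)) = ((-120 + (6 + 10) + 543) + 98346) + (6000 - 1*(-77195)) = ((-120 + 16 + 543) + 98346) + (6000 + 77195) = (439 + 98346) + 83195 = 98785 + 83195 = 181980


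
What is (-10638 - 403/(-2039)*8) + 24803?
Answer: 28885659/2039 ≈ 14167.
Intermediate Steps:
(-10638 - 403/(-2039)*8) + 24803 = (-10638 - 403*(-1/2039)*8) + 24803 = (-10638 + (403/2039)*8) + 24803 = (-10638 + 3224/2039) + 24803 = -21687658/2039 + 24803 = 28885659/2039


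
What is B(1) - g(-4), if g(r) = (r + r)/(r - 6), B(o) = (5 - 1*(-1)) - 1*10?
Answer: -24/5 ≈ -4.8000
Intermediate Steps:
B(o) = -4 (B(o) = (5 + 1) - 10 = 6 - 10 = -4)
g(r) = 2*r/(-6 + r) (g(r) = (2*r)/(-6 + r) = 2*r/(-6 + r))
B(1) - g(-4) = -4 - 2*(-4)/(-6 - 4) = -4 - 2*(-4)/(-10) = -4 - 2*(-4)*(-1)/10 = -4 - 1*⅘ = -4 - ⅘ = -24/5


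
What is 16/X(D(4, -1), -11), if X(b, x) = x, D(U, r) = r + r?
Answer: -16/11 ≈ -1.4545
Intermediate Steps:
D(U, r) = 2*r
16/X(D(4, -1), -11) = 16/(-11) = -1/11*16 = -16/11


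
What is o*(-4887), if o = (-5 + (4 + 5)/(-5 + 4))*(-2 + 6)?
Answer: 273672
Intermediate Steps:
o = -56 (o = (-5 + 9/(-1))*4 = (-5 + 9*(-1))*4 = (-5 - 9)*4 = -14*4 = -56)
o*(-4887) = -56*(-4887) = 273672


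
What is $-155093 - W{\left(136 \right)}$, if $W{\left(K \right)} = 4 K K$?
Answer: $-229077$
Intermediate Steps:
$W{\left(K \right)} = 4 K^{2}$
$-155093 - W{\left(136 \right)} = -155093 - 4 \cdot 136^{2} = -155093 - 4 \cdot 18496 = -155093 - 73984 = -229077$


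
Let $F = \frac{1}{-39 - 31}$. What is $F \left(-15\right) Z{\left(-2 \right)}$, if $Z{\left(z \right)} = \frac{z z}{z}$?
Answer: $- \frac{3}{7} \approx -0.42857$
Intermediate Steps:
$F = - \frac{1}{70}$ ($F = \frac{1}{-70} = - \frac{1}{70} \approx -0.014286$)
$Z{\left(z \right)} = z$ ($Z{\left(z \right)} = \frac{z^{2}}{z} = z$)
$F \left(-15\right) Z{\left(-2 \right)} = \left(- \frac{1}{70}\right) \left(-15\right) \left(-2\right) = \frac{3}{14} \left(-2\right) = - \frac{3}{7}$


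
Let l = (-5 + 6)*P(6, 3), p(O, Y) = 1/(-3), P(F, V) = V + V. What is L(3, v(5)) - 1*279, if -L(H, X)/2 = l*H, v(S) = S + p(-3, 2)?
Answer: -315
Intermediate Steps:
P(F, V) = 2*V
p(O, Y) = -⅓
l = 6 (l = (-5 + 6)*(2*3) = 1*6 = 6)
v(S) = -⅓ + S (v(S) = S - ⅓ = -⅓ + S)
L(H, X) = -12*H
L(3, v(5)) - 1*279 = -12*3 - 1*279 = -36 - 279 = -315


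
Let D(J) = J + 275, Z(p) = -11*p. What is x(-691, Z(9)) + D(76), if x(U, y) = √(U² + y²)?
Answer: 351 + √487282 ≈ 1049.1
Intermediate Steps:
D(J) = 275 + J
x(-691, Z(9)) + D(76) = √((-691)² + (-11*9)²) + (275 + 76) = √(477481 + (-99)²) + 351 = √(477481 + 9801) + 351 = √487282 + 351 = 351 + √487282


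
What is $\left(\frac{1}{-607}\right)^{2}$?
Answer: $\frac{1}{368449} \approx 2.7141 \cdot 10^{-6}$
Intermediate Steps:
$\left(\frac{1}{-607}\right)^{2} = \left(- \frac{1}{607}\right)^{2} = \frac{1}{368449}$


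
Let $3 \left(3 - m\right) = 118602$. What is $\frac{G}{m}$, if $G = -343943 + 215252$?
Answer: $\frac{42897}{13177} \approx 3.2554$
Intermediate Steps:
$m = -39531$ ($m = 3 - 39534 = -39531$)
$G = -128691$
$\frac{G}{m} = - \frac{128691}{-39531} = \left(-128691\right) \left(- \frac{1}{39531}\right) = \frac{42897}{13177}$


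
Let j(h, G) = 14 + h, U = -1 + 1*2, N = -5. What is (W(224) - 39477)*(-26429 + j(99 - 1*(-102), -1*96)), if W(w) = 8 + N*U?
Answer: 1034771436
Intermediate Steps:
U = 1 (U = -1 + 2 = 1)
W(w) = 3 (W(w) = 8 - 5*1 = 8 - 5 = 3)
(W(224) - 39477)*(-26429 + j(99 - 1*(-102), -1*96)) = (3 - 39477)*(-26429 + (14 + (99 - 1*(-102)))) = -39474*(-26429 + (14 + (99 + 102))) = -39474*(-26429 + (14 + 201)) = -39474*(-26429 + 215) = -39474*(-26214) = 1034771436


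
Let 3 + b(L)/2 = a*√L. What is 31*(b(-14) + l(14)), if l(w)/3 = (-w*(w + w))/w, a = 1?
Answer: -2790 + 62*I*√14 ≈ -2790.0 + 231.98*I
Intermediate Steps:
b(L) = -6 + 2*√L (b(L) = -6 + 2*(1*√L) = -6 + 2*√L)
l(w) = -6*w (l(w) = 3*((-w*(w + w))/w) = 3*((-w*2*w)/w) = 3*((-2*w²)/w) = 3*(-2*w) = -6*w)
31*(b(-14) + l(14)) = 31*((-6 + 2*√(-14)) - 6*14) = 31*((-6 + 2*(I*√14)) - 84) = 31*((-6 + 2*I*√14) - 84) = 31*(-90 + 2*I*√14) = -2790 + 62*I*√14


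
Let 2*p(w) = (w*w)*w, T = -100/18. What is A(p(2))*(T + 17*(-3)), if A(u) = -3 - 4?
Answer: 3563/9 ≈ 395.89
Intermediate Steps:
T = -50/9 (T = -100*1/18 = -50/9 ≈ -5.5556)
p(w) = w**3/2 (p(w) = ((w*w)*w)/2 = (w**2*w)/2 = w**3/2)
A(u) = -7
A(p(2))*(T + 17*(-3)) = -7*(-50/9 + 17*(-3)) = -7*(-50/9 - 51) = -7*(-509/9) = 3563/9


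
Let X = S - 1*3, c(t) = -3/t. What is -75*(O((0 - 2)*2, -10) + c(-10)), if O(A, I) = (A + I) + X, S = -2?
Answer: 2805/2 ≈ 1402.5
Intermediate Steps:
X = -5 (X = -2 - 1*3 = -2 - 3 = -5)
O(A, I) = -5 + A + I (O(A, I) = (A + I) - 5 = -5 + A + I)
-75*(O((0 - 2)*2, -10) + c(-10)) = -75*((-5 + (0 - 2)*2 - 10) - 3/(-10)) = -75*((-5 - 2*2 - 10) - 3*(-⅒)) = -75*((-5 - 4 - 10) + 3/10) = -75*(-19 + 3/10) = -75*(-187/10) = 2805/2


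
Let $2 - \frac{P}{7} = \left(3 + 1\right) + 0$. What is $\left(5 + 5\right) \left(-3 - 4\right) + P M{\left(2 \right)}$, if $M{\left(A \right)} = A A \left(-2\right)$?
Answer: $42$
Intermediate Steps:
$P = -14$ ($P = 14 - 7 \left(\left(3 + 1\right) + 0\right) = 14 - 7 \left(4 + 0\right) = 14 - 28 = -14$)
$M{\left(A \right)} = - 2 A^{2}$ ($M{\left(A \right)} = A^{2} \left(-2\right) = - 2 A^{2}$)
$\left(5 + 5\right) \left(-3 - 4\right) + P M{\left(2 \right)} = \left(5 + 5\right) \left(-3 - 4\right) - 14 \left(- 2 \cdot 2^{2}\right) = 10 \left(-7\right) - 14 \left(\left(-2\right) 4\right) = -70 - -112 = -70 + 112 = 42$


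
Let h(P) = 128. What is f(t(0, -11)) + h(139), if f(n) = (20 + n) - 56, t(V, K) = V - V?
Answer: 92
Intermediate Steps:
t(V, K) = 0
f(n) = -36 + n
f(t(0, -11)) + h(139) = (-36 + 0) + 128 = -36 + 128 = 92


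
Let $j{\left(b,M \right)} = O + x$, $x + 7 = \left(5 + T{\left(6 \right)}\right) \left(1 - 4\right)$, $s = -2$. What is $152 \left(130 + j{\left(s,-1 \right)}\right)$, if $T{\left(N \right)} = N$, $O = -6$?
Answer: $12768$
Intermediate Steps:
$x = -40$ ($x = -7 + \left(5 + 6\right) \left(1 - 4\right) = -7 + 11 \left(-3\right) = -7 - 33 = -40$)
$j{\left(b,M \right)} = -46$ ($j{\left(b,M \right)} = -6 - 40 = -46$)
$152 \left(130 + j{\left(s,-1 \right)}\right) = 152 \left(130 - 46\right) = 152 \cdot 84 = 12768$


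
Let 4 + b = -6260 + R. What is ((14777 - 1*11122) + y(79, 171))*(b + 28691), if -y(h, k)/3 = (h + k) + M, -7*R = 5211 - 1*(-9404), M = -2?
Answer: 414450714/7 ≈ 5.9207e+7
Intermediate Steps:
R = -14615/7 (R = -(5211 - 1*(-9404))/7 = -(5211 + 9404)/7 = -1/7*14615 = -14615/7 ≈ -2087.9)
b = -58463/7 (b = -4 + (-6260 - 14615/7) = -4 - 58435/7 = -58463/7 ≈ -8351.9)
y(h, k) = 6 - 3*h - 3*k (y(h, k) = -3*((h + k) - 2) = -3*(-2 + h + k) = 6 - 3*h - 3*k)
((14777 - 1*11122) + y(79, 171))*(b + 28691) = ((14777 - 1*11122) + (6 - 3*79 - 3*171))*(-58463/7 + 28691) = ((14777 - 11122) + (6 - 237 - 513))*(142374/7) = (3655 - 744)*(142374/7) = 2911*(142374/7) = 414450714/7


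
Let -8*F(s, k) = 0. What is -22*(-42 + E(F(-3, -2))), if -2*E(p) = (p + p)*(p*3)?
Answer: 924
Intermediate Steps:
F(s, k) = 0 (F(s, k) = -1/8*0 = 0)
E(p) = -3*p**2 (E(p) = -(p + p)*p*3/2 = -2*p*3*p/2 = -3*p**2)
-22*(-42 + E(F(-3, -2))) = -22*(-42 - 3*0**2) = -22*(-42 - 3*0) = -22*(-42 + 0) = -22*(-42) = 924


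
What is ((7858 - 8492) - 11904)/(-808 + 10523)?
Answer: -12538/9715 ≈ -1.2906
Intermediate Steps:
((7858 - 8492) - 11904)/(-808 + 10523) = (-634 - 11904)/9715 = -12538*1/9715 = -12538/9715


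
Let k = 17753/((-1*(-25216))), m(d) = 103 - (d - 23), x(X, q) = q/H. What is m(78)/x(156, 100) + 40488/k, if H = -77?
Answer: 25507231428/443825 ≈ 57471.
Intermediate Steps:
x(X, q) = -q/77 (x(X, q) = q/(-77) = q*(-1/77) = -q/77)
m(d) = 126 - d (m(d) = 103 - (-23 + d) = 103 + (23 - d) = 126 - d)
k = 17753/25216 ≈ 0.70404
m(78)/x(156, 100) + 40488/k = (126 - 1*78)/((-1/77*100)) + 40488/(17753/25216) = (126 - 78)/(-100/77) + 40488*(25216/17753) = 48*(-77/100) + 1020945408/17753 = -924/25 + 1020945408/17753 = 25507231428/443825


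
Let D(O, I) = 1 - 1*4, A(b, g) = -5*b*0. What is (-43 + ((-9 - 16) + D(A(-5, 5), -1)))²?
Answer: 5041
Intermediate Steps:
A(b, g) = 0
D(O, I) = -3 (D(O, I) = 1 - 4 = -3)
(-43 + ((-9 - 16) + D(A(-5, 5), -1)))² = (-43 + ((-9 - 16) - 3))² = (-43 + (-25 - 3))² = (-43 - 28)² = (-71)² = 5041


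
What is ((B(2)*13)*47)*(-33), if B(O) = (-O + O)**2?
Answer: 0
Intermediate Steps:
B(O) = 0 (B(O) = 0**2 = 0)
((B(2)*13)*47)*(-33) = ((0*13)*47)*(-33) = (0*47)*(-33) = 0*(-33) = 0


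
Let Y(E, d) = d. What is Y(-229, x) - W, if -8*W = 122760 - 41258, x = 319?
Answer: 42027/4 ≈ 10507.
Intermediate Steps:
W = -40751/4 (W = -(122760 - 41258)/8 = -1/8*81502 = -40751/4 ≈ -10188.)
Y(-229, x) - W = 319 - 1*(-40751/4) = 319 + 40751/4 = 42027/4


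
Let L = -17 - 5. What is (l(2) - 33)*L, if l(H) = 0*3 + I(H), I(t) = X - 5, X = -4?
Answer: 924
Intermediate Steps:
I(t) = -9 (I(t) = -4 - 5 = -9)
L = -22
l(H) = -9 (l(H) = 0*3 - 9 = 0 - 9 = -9)
(l(2) - 33)*L = (-9 - 33)*(-22) = -42*(-22) = 924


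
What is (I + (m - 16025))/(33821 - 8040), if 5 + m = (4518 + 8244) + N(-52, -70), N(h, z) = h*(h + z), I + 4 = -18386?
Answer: -15314/25781 ≈ -0.59400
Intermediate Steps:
I = -18390 (I = -4 - 18386 = -18390)
m = 19101 (m = -5 + ((4518 + 8244) - 52*(-52 - 70)) = -5 + (12762 - 52*(-122)) = -5 + (12762 + 6344) = -5 + 19106 = 19101)
(I + (m - 16025))/(33821 - 8040) = (-18390 + (19101 - 16025))/(33821 - 8040) = (-18390 + 3076)/25781 = -15314*1/25781 = -15314/25781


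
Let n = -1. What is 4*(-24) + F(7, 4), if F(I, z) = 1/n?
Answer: -97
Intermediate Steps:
F(I, z) = -1 (F(I, z) = 1/(-1) = -1)
4*(-24) + F(7, 4) = 4*(-24) - 1 = -96 - 1 = -97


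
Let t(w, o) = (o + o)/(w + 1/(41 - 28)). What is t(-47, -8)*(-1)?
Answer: -104/305 ≈ -0.34098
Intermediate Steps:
t(w, o) = 2*o/(1/13 + w) (t(w, o) = (2*o)/(w + 1/13) = (2*o)/(1/13 + w) = 2*o/(1/13 + w))
t(-47, -8)*(-1) = (26*(-8)/(1 + 13*(-47)))*(-1) = (26*(-8)/(1 - 611))*(-1) = (26*(-8)/(-610))*(-1) = (26*(-8)*(-1/610))*(-1) = (104/305)*(-1) = -104/305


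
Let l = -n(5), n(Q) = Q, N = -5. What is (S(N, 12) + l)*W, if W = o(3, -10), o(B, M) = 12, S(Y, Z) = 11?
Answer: 72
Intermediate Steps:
W = 12
l = -5 (l = -1*5 = -5)
(S(N, 12) + l)*W = (11 - 5)*12 = 6*12 = 72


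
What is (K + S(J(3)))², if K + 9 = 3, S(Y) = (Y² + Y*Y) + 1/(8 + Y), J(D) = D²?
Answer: 7038409/289 ≈ 24354.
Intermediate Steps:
S(Y) = 1/(8 + Y) + 2*Y² (S(Y) = (Y² + Y²) + 1/(8 + Y) = 2*Y² + 1/(8 + Y) = 1/(8 + Y) + 2*Y²)
K = -6 (K = -9 + 3 = -6)
(K + S(J(3)))² = (-6 + (1 + 2*(3²)³ + 16*(3²)²)/(8 + 3²))² = (-6 + (1 + 2*9³ + 16*9²)/(8 + 9))² = (-6 + (1 + 2*729 + 16*81)/17)² = (-6 + (1 + 1458 + 1296)/17)² = (-6 + (1/17)*2755)² = (-6 + 2755/17)² = (2653/17)² = 7038409/289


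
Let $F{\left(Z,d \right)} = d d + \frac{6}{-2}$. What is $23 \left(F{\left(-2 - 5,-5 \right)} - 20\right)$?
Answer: $46$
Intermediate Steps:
$F{\left(Z,d \right)} = -3 + d^{2}$ ($F{\left(Z,d \right)} = d^{2} + 6 \left(- \frac{1}{2}\right) = d^{2} - 3 = -3 + d^{2}$)
$23 \left(F{\left(-2 - 5,-5 \right)} - 20\right) = 23 \left(\left(-3 + \left(-5\right)^{2}\right) - 20\right) = 23 \left(\left(-3 + 25\right) - 20\right) = 23 \left(22 - 20\right) = 23 \cdot 2 = 46$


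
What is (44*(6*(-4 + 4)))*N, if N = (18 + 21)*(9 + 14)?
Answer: 0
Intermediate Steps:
N = 897 (N = 39*23 = 897)
(44*(6*(-4 + 4)))*N = (44*(6*(-4 + 4)))*897 = (44*(6*0))*897 = (44*0)*897 = 0*897 = 0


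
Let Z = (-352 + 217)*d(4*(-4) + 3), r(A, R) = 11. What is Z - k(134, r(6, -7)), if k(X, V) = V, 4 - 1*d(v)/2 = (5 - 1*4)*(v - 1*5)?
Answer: -5951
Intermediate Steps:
d(v) = 18 - 2*v (d(v) = 8 - 2*(5 - 1*4)*(v - 1*5) = 8 - 2*(5 - 4)*(v - 5) = 8 - 2*(-5 + v) = 8 + (10 - 2*v) = 18 - 2*v)
Z = -5940 (Z = (-352 + 217)*(18 - 2*(4*(-4) + 3)) = -135*(18 - 2*(-16 + 3)) = -135*(18 - 2*(-13)) = -135*(18 + 26) = -135*44 = -5940)
Z - k(134, r(6, -7)) = -5940 - 1*11 = -5940 - 11 = -5951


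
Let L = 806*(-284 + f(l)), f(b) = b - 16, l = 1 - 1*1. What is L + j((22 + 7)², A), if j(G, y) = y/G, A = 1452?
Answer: -203352348/841 ≈ -2.4180e+5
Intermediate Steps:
l = 0 (l = 1 - 1 = 0)
f(b) = -16 + b
L = -241800 (L = 806*(-284 + (-16 + 0)) = 806*(-284 - 16) = 806*(-300) = -241800)
L + j((22 + 7)², A) = -241800 + 1452/((22 + 7)²) = -241800 + 1452/(29²) = -241800 + 1452/841 = -203352348/841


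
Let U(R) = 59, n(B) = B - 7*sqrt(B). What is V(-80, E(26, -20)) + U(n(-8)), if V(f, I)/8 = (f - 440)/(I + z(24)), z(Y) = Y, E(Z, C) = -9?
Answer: -655/3 ≈ -218.33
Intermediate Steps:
n(B) = B - 7*sqrt(B)
V(f, I) = 8*(-440 + f)/(24 + I) (V(f, I) = 8*((f - 440)/(I + 24)) = 8*((-440 + f)/(24 + I)) = 8*(-440 + f)/(24 + I))
V(-80, E(26, -20)) + U(n(-8)) = 8*(-440 - 80)/(24 - 9) + 59 = 8*(-520)/15 + 59 = 8*(1/15)*(-520) + 59 = -832/3 + 59 = -655/3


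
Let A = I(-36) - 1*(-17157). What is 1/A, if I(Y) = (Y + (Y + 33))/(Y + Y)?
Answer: 24/411781 ≈ 5.8283e-5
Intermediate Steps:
I(Y) = (33 + 2*Y)/(2*Y) (I(Y) = (Y + (33 + Y))/((2*Y)) = (33 + 2*Y)*(1/(2*Y)) = (33 + 2*Y)/(2*Y))
A = 411781/24 (A = (33/2 - 36)/(-36) - 1*(-17157) = -1/36*(-39/2) + 17157 = 13/24 + 17157 = 411781/24 ≈ 17158.)
1/A = 1/(411781/24) = 24/411781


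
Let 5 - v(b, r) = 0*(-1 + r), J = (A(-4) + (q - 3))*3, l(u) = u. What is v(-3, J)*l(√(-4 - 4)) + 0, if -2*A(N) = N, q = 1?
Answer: 10*I*√2 ≈ 14.142*I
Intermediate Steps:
A(N) = -N/2
J = 0 (J = (-½*(-4) + (1 - 3))*3 = (2 - 2)*3 = 0*3 = 0)
v(b, r) = 5 (v(b, r) = 5 - 0*(-1 + r) = 5 - 1*0 = 5 + 0 = 5)
v(-3, J)*l(√(-4 - 4)) + 0 = 5*√(-4 - 4) + 0 = 5*√(-8) + 0 = 5*(2*I*√2) + 0 = 10*I*√2 + 0 = 10*I*√2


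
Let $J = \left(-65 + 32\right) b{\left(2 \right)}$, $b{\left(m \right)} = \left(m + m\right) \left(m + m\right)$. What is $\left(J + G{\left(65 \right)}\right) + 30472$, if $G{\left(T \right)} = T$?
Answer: $30009$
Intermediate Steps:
$b{\left(m \right)} = 4 m^{2}$ ($b{\left(m \right)} = 2 m 2 m = 4 m^{2}$)
$J = -528$ ($J = \left(-65 + 32\right) 4 \cdot 2^{2} = - 33 \cdot 4 \cdot 4 = \left(-33\right) 16 = -528$)
$\left(J + G{\left(65 \right)}\right) + 30472 = \left(-528 + 65\right) + 30472 = -463 + 30472 = 30009$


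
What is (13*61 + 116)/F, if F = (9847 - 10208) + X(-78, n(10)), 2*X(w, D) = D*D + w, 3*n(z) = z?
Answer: -8181/3550 ≈ -2.3045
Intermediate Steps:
n(z) = z/3
X(w, D) = w/2 + D²/2 (X(w, D) = (D*D + w)/2 = (D² + w)/2 = (w + D²)/2 = w/2 + D²/2)
F = -3550/9 (F = (9847 - 10208) + ((½)*(-78) + ((⅓)*10)²/2) = -361 + (-39 + (10/3)²/2) = -361 + (-39 + (½)*(100/9)) = -361 + (-39 + 50/9) = -361 - 301/9 = -3550/9 ≈ -394.44)
(13*61 + 116)/F = (13*61 + 116)/(-3550/9) = (793 + 116)*(-9/3550) = 909*(-9/3550) = -8181/3550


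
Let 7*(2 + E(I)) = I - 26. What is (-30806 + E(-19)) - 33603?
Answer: -450922/7 ≈ -64417.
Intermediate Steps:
E(I) = -40/7 + I/7 (E(I) = -2 + (I - 26)/7 = -2 + (-26 + I)/7 = -2 + (-26/7 + I/7) = -40/7 + I/7)
(-30806 + E(-19)) - 33603 = (-30806 + (-40/7 + (1/7)*(-19))) - 33603 = (-30806 + (-40/7 - 19/7)) - 33603 = (-30806 - 59/7) - 33603 = -215701/7 - 33603 = -450922/7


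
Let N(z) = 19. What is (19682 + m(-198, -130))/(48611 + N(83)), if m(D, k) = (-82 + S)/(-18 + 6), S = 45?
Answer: 236221/583560 ≈ 0.40479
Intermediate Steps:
m(D, k) = 37/12 (m(D, k) = (-82 + 45)/(-18 + 6) = -37/(-12) = -37*(-1/12) = 37/12)
(19682 + m(-198, -130))/(48611 + N(83)) = (19682 + 37/12)/(48611 + 19) = (236221/12)/48630 = (236221/12)*(1/48630) = 236221/583560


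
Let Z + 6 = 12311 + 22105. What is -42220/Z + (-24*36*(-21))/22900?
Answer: -8562574/19699725 ≈ -0.43465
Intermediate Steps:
Z = 34410 (Z = -6 + (12311 + 22105) = -6 + 34416 = 34410)
-42220/Z + (-24*36*(-21))/22900 = -42220/34410 + (-24*36*(-21))/22900 = -42220*1/34410 - 864*(-21)*(1/22900) = -4222/3441 + 18144*(1/22900) = -4222/3441 + 4536/5725 = -8562574/19699725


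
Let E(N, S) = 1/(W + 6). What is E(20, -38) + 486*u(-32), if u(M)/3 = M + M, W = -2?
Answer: -373247/4 ≈ -93312.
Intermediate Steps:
u(M) = 6*M (u(M) = 3*(M + M) = 3*(2*M) = 6*M)
E(N, S) = ¼ (E(N, S) = 1/(-2 + 6) = 1/4 = ¼)
E(20, -38) + 486*u(-32) = ¼ + 486*(6*(-32)) = ¼ + 486*(-192) = ¼ - 93312 = -373247/4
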